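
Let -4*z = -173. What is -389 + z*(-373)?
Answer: -66085/4 ≈ -16521.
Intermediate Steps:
z = 173/4 (z = -¼*(-173) = 173/4 ≈ 43.250)
-389 + z*(-373) = -389 + (173/4)*(-373) = -389 - 64529/4 = -66085/4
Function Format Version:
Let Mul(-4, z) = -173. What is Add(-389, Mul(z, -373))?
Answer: Rational(-66085, 4) ≈ -16521.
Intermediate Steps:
z = Rational(173, 4) (z = Mul(Rational(-1, 4), -173) = Rational(173, 4) ≈ 43.250)
Add(-389, Mul(z, -373)) = Add(-389, Mul(Rational(173, 4), -373)) = Add(-389, Rational(-64529, 4)) = Rational(-66085, 4)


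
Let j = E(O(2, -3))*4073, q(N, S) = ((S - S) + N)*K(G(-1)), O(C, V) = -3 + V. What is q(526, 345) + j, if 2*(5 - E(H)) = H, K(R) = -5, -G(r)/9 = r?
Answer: 29954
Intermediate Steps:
G(r) = -9*r
E(H) = 5 - H/2
q(N, S) = -5*N (q(N, S) = ((S - S) + N)*(-5) = (0 + N)*(-5) = N*(-5) = -5*N)
j = 32584 (j = (5 - (-3 - 3)/2)*4073 = (5 - ½*(-6))*4073 = (5 + 3)*4073 = 8*4073 = 32584)
q(526, 345) + j = -5*526 + 32584 = -2630 + 32584 = 29954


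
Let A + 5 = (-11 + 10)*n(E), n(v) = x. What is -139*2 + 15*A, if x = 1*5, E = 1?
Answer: -428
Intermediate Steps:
x = 5
n(v) = 5
A = -10 (A = -5 + (-11 + 10)*5 = -5 - 1*5 = -5 - 5 = -10)
-139*2 + 15*A = -139*2 + 15*(-10) = -278 - 150 = -428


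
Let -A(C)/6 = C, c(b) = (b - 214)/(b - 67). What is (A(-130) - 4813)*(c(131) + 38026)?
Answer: -9814632173/64 ≈ -1.5335e+8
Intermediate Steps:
c(b) = (-214 + b)/(-67 + b)
A(C) = -6*C
(A(-130) - 4813)*(c(131) + 38026) = (-6*(-130) - 4813)*((-214 + 131)/(-67 + 131) + 38026) = (780 - 4813)*(-83/64 + 38026) = -4033*((1/64)*(-83) + 38026) = -4033*(-83/64 + 38026) = -4033*2433581/64 = -9814632173/64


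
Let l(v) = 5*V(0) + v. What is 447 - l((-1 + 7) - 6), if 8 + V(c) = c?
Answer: 487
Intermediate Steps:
V(c) = -8 + c
l(v) = -40 + v (l(v) = 5*(-8 + 0) + v = 5*(-8) + v = -40 + v)
447 - l((-1 + 7) - 6) = 447 - (-40 + ((-1 + 7) - 6)) = 447 - (-40 + (6 - 6)) = 447 - (-40 + 0) = 447 - 1*(-40) = 447 + 40 = 487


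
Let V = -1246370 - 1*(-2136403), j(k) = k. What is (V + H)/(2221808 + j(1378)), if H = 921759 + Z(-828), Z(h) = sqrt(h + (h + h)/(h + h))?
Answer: 905896/1111593 + I*sqrt(827)/2223186 ≈ 0.81495 + 1.2935e-5*I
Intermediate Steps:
Z(h) = sqrt(1 + h) (Z(h) = sqrt(h + (2*h)/((2*h))) = sqrt(h + (2*h)*(1/(2*h))) = sqrt(h + 1) = sqrt(1 + h))
V = 890033 (V = -1246370 + 2136403 = 890033)
H = 921759 + I*sqrt(827) (H = 921759 + sqrt(1 - 828) = 921759 + sqrt(-827) = 921759 + I*sqrt(827) ≈ 9.2176e+5 + 28.758*I)
(V + H)/(2221808 + j(1378)) = (890033 + (921759 + I*sqrt(827)))/(2221808 + 1378) = (1811792 + I*sqrt(827))/2223186 = (1811792 + I*sqrt(827))*(1/2223186) = 905896/1111593 + I*sqrt(827)/2223186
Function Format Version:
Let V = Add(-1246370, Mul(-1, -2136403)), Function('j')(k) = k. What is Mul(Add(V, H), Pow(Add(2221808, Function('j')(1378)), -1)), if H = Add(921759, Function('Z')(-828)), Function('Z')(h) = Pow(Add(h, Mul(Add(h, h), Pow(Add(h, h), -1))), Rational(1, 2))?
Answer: Add(Rational(905896, 1111593), Mul(Rational(1, 2223186), I, Pow(827, Rational(1, 2)))) ≈ Add(0.81495, Mul(1.2935e-5, I))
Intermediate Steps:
Function('Z')(h) = Pow(Add(1, h), Rational(1, 2)) (Function('Z')(h) = Pow(Add(h, Mul(Mul(2, h), Pow(Mul(2, h), -1))), Rational(1, 2)) = Pow(Add(h, Mul(Mul(2, h), Mul(Rational(1, 2), Pow(h, -1)))), Rational(1, 2)) = Pow(Add(h, 1), Rational(1, 2)) = Pow(Add(1, h), Rational(1, 2)))
V = 890033 (V = Add(-1246370, 2136403) = 890033)
H = Add(921759, Mul(I, Pow(827, Rational(1, 2)))) (H = Add(921759, Pow(Add(1, -828), Rational(1, 2))) = Add(921759, Pow(-827, Rational(1, 2))) = Add(921759, Mul(I, Pow(827, Rational(1, 2)))) ≈ Add(9.2176e+5, Mul(28.758, I)))
Mul(Add(V, H), Pow(Add(2221808, Function('j')(1378)), -1)) = Mul(Add(890033, Add(921759, Mul(I, Pow(827, Rational(1, 2))))), Pow(Add(2221808, 1378), -1)) = Mul(Add(1811792, Mul(I, Pow(827, Rational(1, 2)))), Pow(2223186, -1)) = Mul(Add(1811792, Mul(I, Pow(827, Rational(1, 2)))), Rational(1, 2223186)) = Add(Rational(905896, 1111593), Mul(Rational(1, 2223186), I, Pow(827, Rational(1, 2))))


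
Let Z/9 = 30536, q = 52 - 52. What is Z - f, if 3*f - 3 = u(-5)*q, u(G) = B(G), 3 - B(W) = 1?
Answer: 274823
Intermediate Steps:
B(W) = 2 (B(W) = 3 - 1*1 = 3 - 1 = 2)
q = 0
u(G) = 2
Z = 274824 (Z = 9*30536 = 274824)
f = 1 (f = 1 + (2*0)/3 = 1 + (1/3)*0 = 1 + 0 = 1)
Z - f = 274824 - 1*1 = 274824 - 1 = 274823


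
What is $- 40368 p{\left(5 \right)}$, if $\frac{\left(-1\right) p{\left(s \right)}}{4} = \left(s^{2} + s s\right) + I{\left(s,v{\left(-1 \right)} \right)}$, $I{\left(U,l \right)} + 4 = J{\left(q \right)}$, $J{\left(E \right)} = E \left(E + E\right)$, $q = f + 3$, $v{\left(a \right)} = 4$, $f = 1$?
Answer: $12594816$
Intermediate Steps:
$q = 4$ ($q = 1 + 3 = 4$)
$J{\left(E \right)} = 2 E^{2}$ ($J{\left(E \right)} = E 2 E = 2 E^{2}$)
$I{\left(U,l \right)} = 28$ ($I{\left(U,l \right)} = -4 + 2 \cdot 4^{2} = -4 + 2 \cdot 16 = -4 + 32 = 28$)
$p{\left(s \right)} = -112 - 8 s^{2}$ ($p{\left(s \right)} = - 4 \left(\left(s^{2} + s s\right) + 28\right) = - 4 \left(\left(s^{2} + s^{2}\right) + 28\right) = - 4 \left(2 s^{2} + 28\right) = - 4 \left(28 + 2 s^{2}\right) = -112 - 8 s^{2}$)
$- 40368 p{\left(5 \right)} = - 40368 \left(-112 - 8 \cdot 5^{2}\right) = - 40368 \left(-112 - 200\right) = \left(-40368\right) \left(-312\right) = 12594816$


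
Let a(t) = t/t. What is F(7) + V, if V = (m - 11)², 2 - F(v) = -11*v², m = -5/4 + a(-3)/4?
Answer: 685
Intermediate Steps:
a(t) = 1
m = -1 (m = -5/4 + 1/4 = -5*¼ + 1*(¼) = -5/4 + ¼ = -1)
F(v) = 2 + 11*v² (F(v) = 2 - (-11)*v² = 2 + 11*v²)
V = 144 (V = (-1 - 11)² = (-12)² = 144)
F(7) + V = (2 + 11*7²) + 144 = (2 + 11*49) + 144 = (2 + 539) + 144 = 541 + 144 = 685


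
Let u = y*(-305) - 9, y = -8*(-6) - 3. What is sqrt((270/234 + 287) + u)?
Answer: 2*I*sqrt(568087)/13 ≈ 115.96*I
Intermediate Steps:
y = 45 (y = 48 - 3 = 45)
u = -13734 (u = 45*(-305) - 9 = -13725 - 9 = -13734)
sqrt((270/234 + 287) + u) = sqrt((270/234 + 287) - 13734) = sqrt((270*(1/234) + 287) - 13734) = sqrt((15/13 + 287) - 13734) = sqrt(3746/13 - 13734) = sqrt(-174796/13) = 2*I*sqrt(568087)/13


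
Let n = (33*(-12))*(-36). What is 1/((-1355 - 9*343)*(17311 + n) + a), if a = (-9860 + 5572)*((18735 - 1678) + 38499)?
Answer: -1/378444742 ≈ -2.6424e-9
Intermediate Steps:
n = 14256 (n = -396*(-36) = 14256)
a = -238224128 (a = -4288*(17057 + 38499) = -4288*55556 = -238224128)
1/((-1355 - 9*343)*(17311 + n) + a) = 1/((-1355 - 9*343)*(17311 + 14256) - 238224128) = 1/((-1355 - 3087)*31567 - 238224128) = 1/(-4442*31567 - 238224128) = 1/(-140220614 - 238224128) = 1/(-378444742) = -1/378444742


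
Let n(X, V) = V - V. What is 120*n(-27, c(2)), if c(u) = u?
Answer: 0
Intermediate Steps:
n(X, V) = 0
120*n(-27, c(2)) = 120*0 = 0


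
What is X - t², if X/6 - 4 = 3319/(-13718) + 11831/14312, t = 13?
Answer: -6944841385/49083004 ≈ -141.49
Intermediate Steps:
X = 1350186291/49083004 (X = 24 + 6*(3319/(-13718) + 11831/14312) = 24 + 6*(3319*(-1/13718) + 11831*(1/14312)) = 24 + 6*(-3319/13718 + 11831/14312) = 24 + 6*(57398065/98166008) = 24 + 172194195/49083004 = 1350186291/49083004 ≈ 27.508)
X - t² = 1350186291/49083004 - 1*13² = 1350186291/49083004 - 1*169 = 1350186291/49083004 - 169 = -6944841385/49083004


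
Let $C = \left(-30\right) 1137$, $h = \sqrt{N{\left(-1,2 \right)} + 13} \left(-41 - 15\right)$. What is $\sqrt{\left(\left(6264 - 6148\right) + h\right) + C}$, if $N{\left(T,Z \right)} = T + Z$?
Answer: $\sqrt{-33994 - 56 \sqrt{14}} \approx 184.94 i$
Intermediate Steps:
$h = - 56 \sqrt{14}$ ($h = \sqrt{\left(-1 + 2\right) + 13} \left(-41 - 15\right) = \sqrt{1 + 13} \left(-56\right) = \sqrt{14} \left(-56\right) = - 56 \sqrt{14} \approx -209.53$)
$C = -34110$
$\sqrt{\left(\left(6264 - 6148\right) + h\right) + C} = \sqrt{\left(\left(6264 - 6148\right) - 56 \sqrt{14}\right) - 34110} = \sqrt{\left(116 - 56 \sqrt{14}\right) - 34110} = \sqrt{-33994 - 56 \sqrt{14}}$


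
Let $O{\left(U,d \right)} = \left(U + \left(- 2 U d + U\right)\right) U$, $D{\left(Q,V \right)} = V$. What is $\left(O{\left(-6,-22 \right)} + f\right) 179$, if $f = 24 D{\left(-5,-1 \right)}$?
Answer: $292128$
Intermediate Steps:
$O{\left(U,d \right)} = U \left(2 U - 2 U d\right)$ ($O{\left(U,d \right)} = \left(U - \left(- U + 2 U d\right)\right) U = \left(2 U - 2 U d\right) U = U \left(2 U - 2 U d\right)$)
$f = -24$ ($f = 24 \left(-1\right) = -24$)
$\left(O{\left(-6,-22 \right)} + f\right) 179 = \left(2 \left(-6\right)^{2} \left(1 - -22\right) - 24\right) 179 = \left(2 \cdot 36 \left(1 + 22\right) - 24\right) 179 = \left(2 \cdot 36 \cdot 23 - 24\right) 179 = \left(1656 - 24\right) 179 = 1632 \cdot 179 = 292128$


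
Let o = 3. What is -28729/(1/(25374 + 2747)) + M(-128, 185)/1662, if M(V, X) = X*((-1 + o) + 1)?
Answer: -447570067601/554 ≈ -8.0789e+8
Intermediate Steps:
M(V, X) = 3*X (M(V, X) = X*((-1 + 3) + 1) = X*(2 + 1) = X*3 = 3*X)
-28729/(1/(25374 + 2747)) + M(-128, 185)/1662 = -28729/(1/(25374 + 2747)) + (3*185)/1662 = -28729/(1/28121) + 555*(1/1662) = -28729/1/28121 + 185/554 = -28729*28121 + 185/554 = -807888209 + 185/554 = -447570067601/554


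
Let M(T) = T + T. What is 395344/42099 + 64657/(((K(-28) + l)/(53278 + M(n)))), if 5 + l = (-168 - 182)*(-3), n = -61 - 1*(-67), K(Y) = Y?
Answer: 48351839302106/14271561 ≈ 3.3880e+6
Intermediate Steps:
n = 6 (n = -61 + 67 = 6)
l = 1045 (l = -5 + (-168 - 182)*(-3) = -5 - 350*(-3) = -5 + 1050 = 1045)
M(T) = 2*T
395344/42099 + 64657/(((K(-28) + l)/(53278 + M(n)))) = 395344/42099 + 64657/(((-28 + 1045)/(53278 + 2*6))) = 395344*(1/42099) + 64657/((1017/(53278 + 12))) = 395344/42099 + 64657/((1017/53290)) = 395344/42099 + 64657/((1017*(1/53290))) = 395344/42099 + 64657/(1017/53290) = 395344/42099 + 64657*(53290/1017) = 395344/42099 + 3445571530/1017 = 48351839302106/14271561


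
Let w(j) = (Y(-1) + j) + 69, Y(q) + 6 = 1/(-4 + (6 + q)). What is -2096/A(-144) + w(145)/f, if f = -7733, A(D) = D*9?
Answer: 4766/2997 ≈ 1.5903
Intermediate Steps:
A(D) = 9*D
Y(q) = -6 + 1/(2 + q) (Y(q) = -6 + 1/(-4 + (6 + q)) = -6 + 1/(2 + q))
w(j) = 64 + j (w(j) = ((-11 - 6*(-1))/(2 - 1) + j) + 69 = ((-11 + 6)/1 + j) + 69 = (1*(-5) + j) + 69 = (-5 + j) + 69 = 64 + j)
-2096/A(-144) + w(145)/f = -2096/(9*(-144)) + (64 + 145)/(-7733) = -2096/(-1296) + 209*(-1/7733) = -2096*(-1/1296) - 1/37 = 131/81 - 1/37 = 4766/2997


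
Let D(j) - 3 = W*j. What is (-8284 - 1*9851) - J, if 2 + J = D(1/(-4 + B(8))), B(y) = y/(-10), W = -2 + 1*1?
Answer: -435269/24 ≈ -18136.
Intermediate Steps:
W = -1 (W = -2 + 1 = -1)
B(y) = -y/10 (B(y) = y*(-⅒) = -y/10)
D(j) = 3 - j
J = 29/24 (J = -2 + (3 - 1/(-4 - ⅒*8)) = -2 + (3 - 1/(-4 - ⅘)) = -2 + (3 - 1/(-24/5)) = -2 + (3 - 1*(-5/24)) = -2 + (3 + 5/24) = -2 + 77/24 = 29/24 ≈ 1.2083)
(-8284 - 1*9851) - J = (-8284 - 1*9851) - 1*29/24 = (-8284 - 9851) - 29/24 = -18135 - 29/24 = -435269/24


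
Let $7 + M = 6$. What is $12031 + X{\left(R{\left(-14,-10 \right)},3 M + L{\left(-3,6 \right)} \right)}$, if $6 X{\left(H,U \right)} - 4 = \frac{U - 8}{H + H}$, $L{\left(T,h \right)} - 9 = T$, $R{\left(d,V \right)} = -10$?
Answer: $\frac{288761}{24} \approx 12032.0$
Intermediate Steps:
$M = -1$ ($M = -7 + 6 = -1$)
$L{\left(T,h \right)} = 9 + T$
$X{\left(H,U \right)} = \frac{2}{3} + \frac{-8 + U}{12 H}$ ($X{\left(H,U \right)} = \frac{2}{3} + \frac{\left(U - 8\right) \frac{1}{H + H}}{6} = \frac{2}{3} + \frac{\left(-8 + U\right) \frac{1}{2 H}}{6} = \frac{2}{3} + \frac{\frac{1}{2} \frac{1}{H} \left(-8 + U\right)}{6} = \frac{2}{3} + \frac{-8 + U}{12 H}$)
$12031 + X{\left(R{\left(-14,-10 \right)},3 M + L{\left(-3,6 \right)} \right)} = 12031 + \frac{-8 + \left(3 \left(-1\right) + \left(9 - 3\right)\right) + 8 \left(-10\right)}{12 \left(-10\right)} = 12031 + \frac{1}{12} \left(- \frac{1}{10}\right) \left(-8 + \left(-3 + 6\right) - 80\right) = 12031 + \frac{1}{12} \left(- \frac{1}{10}\right) \left(-8 + 3 - 80\right) = 12031 + \frac{1}{12} \left(- \frac{1}{10}\right) \left(-85\right) = 12031 + \frac{17}{24} = \frac{288761}{24}$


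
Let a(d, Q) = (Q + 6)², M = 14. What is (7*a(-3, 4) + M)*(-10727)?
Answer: -7659078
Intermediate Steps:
a(d, Q) = (6 + Q)²
(7*a(-3, 4) + M)*(-10727) = (7*(6 + 4)² + 14)*(-10727) = (7*10² + 14)*(-10727) = (7*100 + 14)*(-10727) = (700 + 14)*(-10727) = 714*(-10727) = -7659078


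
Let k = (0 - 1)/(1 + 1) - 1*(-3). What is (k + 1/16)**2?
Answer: 1681/256 ≈ 6.5664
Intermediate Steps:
k = 5/2 (k = -1/2 + 3 = 5/2 ≈ 2.5000)
(k + 1/16)**2 = (5/2 + 1/16)**2 = (41/16)**2 = 1681/256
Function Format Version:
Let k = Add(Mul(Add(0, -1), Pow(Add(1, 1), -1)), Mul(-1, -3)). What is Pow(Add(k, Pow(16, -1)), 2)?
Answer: Rational(1681, 256) ≈ 6.5664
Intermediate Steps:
k = Rational(5, 2) (k = Add(Mul(-1, Pow(2, -1)), 3) = Add(Mul(-1, Rational(1, 2)), 3) = Add(Rational(-1, 2), 3) = Rational(5, 2) ≈ 2.5000)
Pow(Add(k, Pow(16, -1)), 2) = Pow(Add(Rational(5, 2), Pow(16, -1)), 2) = Pow(Add(Rational(5, 2), Rational(1, 16)), 2) = Pow(Rational(41, 16), 2) = Rational(1681, 256)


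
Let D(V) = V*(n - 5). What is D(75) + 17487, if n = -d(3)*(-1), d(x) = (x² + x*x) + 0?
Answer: 18462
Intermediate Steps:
d(x) = 2*x² (d(x) = (x² + x²) + 0 = 2*x² + 0 = 2*x²)
n = 18 (n = -2*3²*(-1) = -2*9*(-1) = -1*18*(-1) = -18*(-1) = 18)
D(V) = 13*V (D(V) = V*(18 - 5) = V*13 = 13*V)
D(75) + 17487 = 13*75 + 17487 = 975 + 17487 = 18462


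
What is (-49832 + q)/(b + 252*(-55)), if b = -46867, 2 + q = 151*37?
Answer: 44247/60727 ≈ 0.72862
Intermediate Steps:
q = 5585 (q = -2 + 151*37 = -2 + 5587 = 5585)
(-49832 + q)/(b + 252*(-55)) = (-49832 + 5585)/(-46867 + 252*(-55)) = -44247/(-46867 - 13860) = -44247/(-60727) = -44247*(-1/60727) = 44247/60727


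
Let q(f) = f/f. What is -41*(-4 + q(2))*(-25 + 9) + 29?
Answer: -1939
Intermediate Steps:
q(f) = 1
-41*(-4 + q(2))*(-25 + 9) + 29 = -41*(-4 + 1)*(-25 + 9) + 29 = -(-123)*(-16) + 29 = -41*48 + 29 = -1968 + 29 = -1939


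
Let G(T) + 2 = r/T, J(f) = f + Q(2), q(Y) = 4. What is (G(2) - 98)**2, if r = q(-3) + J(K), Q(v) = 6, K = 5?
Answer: 34225/4 ≈ 8556.3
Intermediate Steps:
J(f) = 6 + f (J(f) = f + 6 = 6 + f)
r = 15 (r = 4 + (6 + 5) = 4 + 11 = 15)
G(T) = -2 + 15/T
(G(2) - 98)**2 = ((-2 + 15/2) - 98)**2 = (11/2 - 98)**2 = (-185/2)**2 = 34225/4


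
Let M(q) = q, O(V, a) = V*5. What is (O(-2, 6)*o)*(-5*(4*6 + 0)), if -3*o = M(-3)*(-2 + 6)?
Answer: 4800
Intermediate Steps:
O(V, a) = 5*V
o = 4 (o = -(-1)*(-2 + 6) = -(-1)*4 = -⅓*(-12) = 4)
(O(-2, 6)*o)*(-5*(4*6 + 0)) = ((5*(-2))*4)*(-5*(4*6 + 0)) = (-10*4)*(-5*(24 + 0)) = -(-200)*24 = -40*(-120) = 4800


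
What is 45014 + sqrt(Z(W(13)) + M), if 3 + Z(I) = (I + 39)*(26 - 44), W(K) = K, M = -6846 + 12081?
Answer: 45014 + 2*sqrt(1074) ≈ 45080.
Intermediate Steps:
M = 5235
Z(I) = -705 - 18*I (Z(I) = -3 + (I + 39)*(26 - 44) = -3 + (39 + I)*(-18) = -3 + (-702 - 18*I) = -705 - 18*I)
45014 + sqrt(Z(W(13)) + M) = 45014 + sqrt((-705 - 18*13) + 5235) = 45014 + sqrt((-705 - 234) + 5235) = 45014 + sqrt(-939 + 5235) = 45014 + sqrt(4296) = 45014 + 2*sqrt(1074)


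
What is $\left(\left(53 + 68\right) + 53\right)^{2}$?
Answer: $30276$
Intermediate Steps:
$\left(\left(53 + 68\right) + 53\right)^{2} = \left(121 + 53\right)^{2} = 174^{2} = 30276$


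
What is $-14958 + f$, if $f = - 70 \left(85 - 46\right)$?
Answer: $-17688$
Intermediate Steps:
$f = -2730$ ($f = \left(-70\right) 39 = -2730$)
$-14958 + f = -14958 - 2730 = -17688$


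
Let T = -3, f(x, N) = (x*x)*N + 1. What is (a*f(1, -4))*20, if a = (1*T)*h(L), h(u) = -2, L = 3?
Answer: -360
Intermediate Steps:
f(x, N) = 1 + N*x² (f(x, N) = x²*N + 1 = N*x² + 1 = 1 + N*x²)
a = 6 (a = (1*(-3))*(-2) = -3*(-2) = 6)
(a*f(1, -4))*20 = (6*(1 - 4*1²))*20 = (6*(1 - 4*1))*20 = (6*(1 - 4))*20 = (6*(-3))*20 = -18*20 = -360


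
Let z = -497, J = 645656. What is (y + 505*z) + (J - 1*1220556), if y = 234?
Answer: -825651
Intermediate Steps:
(y + 505*z) + (J - 1*1220556) = (234 + 505*(-497)) + (645656 - 1*1220556) = (234 - 250985) + (645656 - 1220556) = -250751 - 574900 = -825651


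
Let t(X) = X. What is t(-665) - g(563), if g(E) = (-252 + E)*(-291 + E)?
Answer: -85257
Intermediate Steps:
g(E) = (-291 + E)*(-252 + E)
t(-665) - g(563) = -665 - (73332 + 563² - 543*563) = -665 - (73332 + 316969 - 305709) = -665 - 1*84592 = -665 - 84592 = -85257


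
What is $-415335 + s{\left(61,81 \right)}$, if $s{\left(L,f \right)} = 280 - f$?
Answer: $-415136$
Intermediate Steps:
$-415335 + s{\left(61,81 \right)} = -415335 + \left(280 - 81\right) = -415335 + 199 = -415136$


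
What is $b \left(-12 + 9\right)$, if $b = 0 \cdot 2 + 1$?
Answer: $-3$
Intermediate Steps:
$b = 1$ ($b = 0 + 1 = 1$)
$b \left(-12 + 9\right) = 1 \left(-12 + 9\right) = 1 \left(-3\right) = -3$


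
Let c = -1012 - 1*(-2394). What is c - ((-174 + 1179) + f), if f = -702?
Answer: 1079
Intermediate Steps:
c = 1382 (c = -1012 + 2394 = 1382)
c - ((-174 + 1179) + f) = 1382 - ((-174 + 1179) - 702) = 1382 - (1005 - 702) = 1382 - 1*303 = 1382 - 303 = 1079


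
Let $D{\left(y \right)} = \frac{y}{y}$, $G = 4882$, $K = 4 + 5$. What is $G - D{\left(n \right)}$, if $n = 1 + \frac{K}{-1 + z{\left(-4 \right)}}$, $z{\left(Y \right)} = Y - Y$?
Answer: $4881$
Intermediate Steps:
$z{\left(Y \right)} = 0$
$K = 9$
$n = -8$ ($n = 1 + \frac{1}{-1 + 0} \cdot 9 = 1 + \frac{1}{-1} \cdot 9 = 1 - 9 = -8$)
$D{\left(y \right)} = 1$
$G - D{\left(n \right)} = 4882 - 1 = 4881$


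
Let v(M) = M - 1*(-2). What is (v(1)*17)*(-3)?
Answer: -153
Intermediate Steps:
v(M) = 2 + M (v(M) = M + 2 = 2 + M)
(v(1)*17)*(-3) = ((2 + 1)*17)*(-3) = (3*17)*(-3) = 51*(-3) = -153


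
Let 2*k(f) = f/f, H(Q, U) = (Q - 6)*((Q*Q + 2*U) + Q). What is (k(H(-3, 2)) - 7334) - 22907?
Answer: -60481/2 ≈ -30241.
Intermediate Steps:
H(Q, U) = (-6 + Q)*(Q + Q² + 2*U) (H(Q, U) = (-6 + Q)*((Q² + 2*U) + Q) = (-6 + Q)*(Q + Q² + 2*U))
k(f) = ½ (k(f) = (f/f)/2 = (½)*1 = ½)
(k(H(-3, 2)) - 7334) - 22907 = (½ - 7334) - 22907 = -14667/2 - 22907 = -60481/2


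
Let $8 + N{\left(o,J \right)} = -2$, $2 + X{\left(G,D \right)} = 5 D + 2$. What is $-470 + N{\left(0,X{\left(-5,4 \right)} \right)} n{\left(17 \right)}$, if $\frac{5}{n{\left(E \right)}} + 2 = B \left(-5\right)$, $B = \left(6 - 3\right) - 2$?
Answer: $- \frac{3240}{7} \approx -462.86$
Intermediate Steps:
$B = 1$ ($B = 3 - 2 = 1$)
$X{\left(G,D \right)} = 5 D$ ($X{\left(G,D \right)} = -2 + \left(5 D + 2\right) = -2 + \left(2 + 5 D\right) = 5 D$)
$N{\left(o,J \right)} = -10$ ($N{\left(o,J \right)} = -8 - 2 = -10$)
$n{\left(E \right)} = - \frac{5}{7}$ ($n{\left(E \right)} = \frac{5}{-2 + 1 \left(-5\right)} = \frac{5}{-2 - 5} = \frac{5}{-7} = 5 \left(- \frac{1}{7}\right) = - \frac{5}{7}$)
$-470 + N{\left(0,X{\left(-5,4 \right)} \right)} n{\left(17 \right)} = -470 - - \frac{50}{7} = -470 + \frac{50}{7} = - \frac{3240}{7}$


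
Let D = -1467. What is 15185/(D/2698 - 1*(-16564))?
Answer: 8193826/8937641 ≈ 0.91678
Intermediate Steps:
15185/(D/2698 - 1*(-16564)) = 15185/(-1467/2698 - 1*(-16564)) = 15185/(-1467*1/2698 + 16564) = 15185/(-1467/2698 + 16564) = 15185/(44688205/2698) = 15185*(2698/44688205) = 8193826/8937641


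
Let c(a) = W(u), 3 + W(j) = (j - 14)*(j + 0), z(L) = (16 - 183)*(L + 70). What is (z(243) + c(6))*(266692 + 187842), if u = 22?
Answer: -23680312332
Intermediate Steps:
z(L) = -11690 - 167*L (z(L) = -167*(70 + L) = -11690 - 167*L)
W(j) = -3 + j*(-14 + j) (W(j) = -3 + (j - 14)*(j + 0) = -3 + (-14 + j)*j = -3 + j*(-14 + j))
c(a) = 173 (c(a) = -3 + 22**2 - 14*22 = -3 + 484 - 308 = 173)
(z(243) + c(6))*(266692 + 187842) = ((-11690 - 167*243) + 173)*(266692 + 187842) = ((-11690 - 40581) + 173)*454534 = (-52271 + 173)*454534 = -52098*454534 = -23680312332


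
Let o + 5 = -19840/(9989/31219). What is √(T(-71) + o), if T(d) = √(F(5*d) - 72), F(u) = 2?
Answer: √(-6187535266045 + 99780121*I*√70)/9989 ≈ 0.016799 + 249.02*I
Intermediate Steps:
T(d) = I*√70 (T(d) = √(2 - 72) = √(-70) = I*√70)
o = -619434905/9989 (o = -5 - 19840/(9989/31219) = -5 - 19840/(9989*(1/31219)) = -5 - 19840/9989/31219 = -5 - 19840*31219/9989 = -5 - 619384960/9989 = -619434905/9989 ≈ -62012.)
√(T(-71) + o) = √(I*√70 - 619434905/9989) = √(-619434905/9989 + I*√70)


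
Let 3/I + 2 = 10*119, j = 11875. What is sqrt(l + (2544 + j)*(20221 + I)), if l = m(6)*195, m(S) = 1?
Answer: sqrt(1270065113273)/66 ≈ 17075.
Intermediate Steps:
I = 1/396 (I = 3/(-2 + 10*119) = 3/(-2 + 1190) = 3/1188 = 3*(1/1188) = 1/396 ≈ 0.0025253)
l = 195 (l = 1*195 = 195)
sqrt(l + (2544 + j)*(20221 + I)) = sqrt(195 + (2544 + 11875)*(20221 + 1/396)) = sqrt(195 + 14419*(8007517/396)) = sqrt(195 + 115460387623/396) = sqrt(115460464843/396) = sqrt(1270065113273)/66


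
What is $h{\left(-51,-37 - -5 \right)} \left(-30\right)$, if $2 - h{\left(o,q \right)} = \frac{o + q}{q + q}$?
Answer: $- \frac{675}{32} \approx -21.094$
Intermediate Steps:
$h{\left(o,q \right)} = 2 - \frac{o + q}{2 q}$ ($h{\left(o,q \right)} = 2 - \frac{o + q}{q + q} = 2 - \frac{o + q}{2 q}$)
$h{\left(-51,-37 - -5 \right)} \left(-30\right) = \frac{\left(-1\right) \left(-51\right) + 3 \left(-37 - -5\right)}{2 \left(-37 - -5\right)} \left(-30\right) = \frac{51 + 3 \left(-37 + 5\right)}{2 \left(-37 + 5\right)} \left(-30\right) = \frac{51 + 3 \left(-32\right)}{2 \left(-32\right)} \left(-30\right) = \frac{1}{2} \left(- \frac{1}{32}\right) \left(51 - 96\right) \left(-30\right) = \frac{1}{2} \left(- \frac{1}{32}\right) \left(-45\right) \left(-30\right) = \frac{45}{64} \left(-30\right) = - \frac{675}{32}$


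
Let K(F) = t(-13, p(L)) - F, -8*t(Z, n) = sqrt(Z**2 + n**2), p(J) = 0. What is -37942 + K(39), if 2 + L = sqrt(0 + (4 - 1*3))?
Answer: -303861/8 ≈ -37983.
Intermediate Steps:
L = -1 (L = -2 + sqrt(0 + (4 - 1*3)) = -2 + sqrt(0 + (4 - 3)) = -2 + sqrt(0 + 1) = -2 + sqrt(1) = -2 + 1 = -1)
t(Z, n) = -sqrt(Z**2 + n**2)/8
K(F) = -13/8 - F (K(F) = -sqrt((-13)**2 + 0**2)/8 - F = -sqrt(169 + 0)/8 - F = -sqrt(169)/8 - F = -1/8*13 - F = -13/8 - F)
-37942 + K(39) = -37942 + (-13/8 - 1*39) = -37942 + (-13/8 - 39) = -37942 - 325/8 = -303861/8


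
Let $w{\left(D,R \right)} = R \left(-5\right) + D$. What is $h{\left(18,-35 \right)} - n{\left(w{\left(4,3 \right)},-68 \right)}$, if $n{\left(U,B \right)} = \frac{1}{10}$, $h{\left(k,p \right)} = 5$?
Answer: $\frac{49}{10} \approx 4.9$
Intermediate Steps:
$w{\left(D,R \right)} = D - 5 R$ ($w{\left(D,R \right)} = - 5 R + D = D - 5 R$)
$n{\left(U,B \right)} = \frac{1}{10}$
$h{\left(18,-35 \right)} - n{\left(w{\left(4,3 \right)},-68 \right)} = 5 - \frac{1}{10} = \frac{49}{10}$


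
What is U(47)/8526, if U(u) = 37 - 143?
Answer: -53/4263 ≈ -0.012433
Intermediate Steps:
U(u) = -106
U(47)/8526 = -106/8526 = -106*1/8526 = -53/4263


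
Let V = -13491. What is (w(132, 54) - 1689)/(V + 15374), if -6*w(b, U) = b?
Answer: -1711/1883 ≈ -0.90866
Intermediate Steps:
w(b, U) = -b/6
(w(132, 54) - 1689)/(V + 15374) = (-⅙*132 - 1689)/(-13491 + 15374) = (-22 - 1689)/1883 = -1711*1/1883 = -1711/1883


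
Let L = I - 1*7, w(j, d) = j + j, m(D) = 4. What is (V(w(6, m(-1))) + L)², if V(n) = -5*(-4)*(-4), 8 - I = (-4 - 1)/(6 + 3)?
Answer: 498436/81 ≈ 6153.5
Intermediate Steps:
I = 77/9 (I = 8 - (-4 - 1)/(6 + 3) = 8 - (-5)/9 = 8 - 1*(-5/9) = 8 + 5/9 = 77/9 ≈ 8.5556)
w(j, d) = 2*j
V(n) = -80 (V(n) = 20*(-4) = -80)
L = 14/9 (L = 77/9 - 1*7 = 77/9 - 7 = 14/9 ≈ 1.5556)
(V(w(6, m(-1))) + L)² = (-80 + 14/9)² = (-706/9)² = 498436/81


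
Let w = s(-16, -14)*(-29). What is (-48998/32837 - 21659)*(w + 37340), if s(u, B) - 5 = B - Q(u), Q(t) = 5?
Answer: -26847430620426/32837 ≈ -8.1760e+8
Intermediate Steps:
s(u, B) = B (s(u, B) = 5 + (B - 1*5) = 5 + (B - 5) = 5 + (-5 + B) = B)
w = 406 (w = -14*(-29) = 406)
(-48998/32837 - 21659)*(w + 37340) = (-48998/32837 - 21659)*(406 + 37340) = (-48998*1/32837 - 21659)*37746 = (-48998/32837 - 21659)*37746 = -711265581/32837*37746 = -26847430620426/32837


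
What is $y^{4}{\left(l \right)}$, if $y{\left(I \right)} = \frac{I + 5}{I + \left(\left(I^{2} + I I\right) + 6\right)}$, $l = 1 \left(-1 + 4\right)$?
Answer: $\frac{4096}{531441} \approx 0.0077073$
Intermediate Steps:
$l = 3$ ($l = 1 \cdot 3 = 3$)
$y{\left(I \right)} = \frac{5 + I}{6 + I + 2 I^{2}}$ ($y{\left(I \right)} = \frac{5 + I}{I + \left(\left(I^{2} + I^{2}\right) + 6\right)} = \frac{5 + I}{I + \left(2 I^{2} + 6\right)} = \frac{5 + I}{I + \left(6 + 2 I^{2}\right)} = \frac{5 + I}{6 + I + 2 I^{2}}$)
$y^{4}{\left(l \right)} = \left(\frac{5 + 3}{6 + 3 + 2 \cdot 3^{2}}\right)^{4} = \left(\frac{1}{6 + 3 + 2 \cdot 9} \cdot 8\right)^{4} = \left(\frac{1}{6 + 3 + 18} \cdot 8\right)^{4} = \left(\frac{1}{27} \cdot 8\right)^{4} = \left(\frac{8}{27}\right)^{4} = \frac{4096}{531441}$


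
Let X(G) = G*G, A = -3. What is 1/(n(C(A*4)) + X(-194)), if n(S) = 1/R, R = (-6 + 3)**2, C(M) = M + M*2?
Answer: 9/338725 ≈ 2.6570e-5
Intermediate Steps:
X(G) = G**2
C(M) = 3*M (C(M) = M + 2*M = 3*M)
R = 9 (R = (-3)**2 = 9)
n(S) = 1/9
1/(n(C(A*4)) + X(-194)) = 1/(1/9 + (-194)**2) = 1/(1/9 + 37636) = 1/(338725/9) = 9/338725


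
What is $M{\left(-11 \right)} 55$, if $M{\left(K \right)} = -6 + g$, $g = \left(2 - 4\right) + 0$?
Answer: $-440$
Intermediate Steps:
$g = -2$ ($g = -2 + 0 = -2$)
$M{\left(K \right)} = -8$ ($M{\left(K \right)} = -6 - 2 = -8$)
$M{\left(-11 \right)} 55 = \left(-8\right) 55 = -440$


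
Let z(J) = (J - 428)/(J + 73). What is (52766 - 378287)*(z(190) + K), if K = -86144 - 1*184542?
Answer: 23174053531776/263 ≈ 8.8114e+10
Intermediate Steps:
z(J) = (-428 + J)/(73 + J)
K = -270686 (K = -86144 - 184542 = -270686)
(52766 - 378287)*(z(190) + K) = (52766 - 378287)*((-428 + 190)/(73 + 190) - 270686) = -325521*(-238/263 - 270686) = -325521*(-71190656/263) = 23174053531776/263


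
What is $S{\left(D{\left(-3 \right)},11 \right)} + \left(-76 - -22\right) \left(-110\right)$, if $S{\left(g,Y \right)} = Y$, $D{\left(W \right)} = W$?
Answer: $5951$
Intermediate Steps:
$S{\left(D{\left(-3 \right)},11 \right)} + \left(-76 - -22\right) \left(-110\right) = 11 + \left(-76 - -22\right) \left(-110\right) = 11 + \left(-76 + 22\right) \left(-110\right) = 11 - -5940 = 11 + 5940 = 5951$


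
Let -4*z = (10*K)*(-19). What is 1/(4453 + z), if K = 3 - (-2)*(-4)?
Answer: 2/8431 ≈ 0.00023722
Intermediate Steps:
K = -5 (K = 3 - 1*8 = 3 - 8 = -5)
z = -475/2 (z = -10*(-5)*(-19)/4 = -(-25)*(-19)/2 = -¼*950 = -475/2 ≈ -237.50)
1/(4453 + z) = 1/(4453 - 475/2) = 1/(8431/2) = 2/8431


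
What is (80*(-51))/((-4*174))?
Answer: 170/29 ≈ 5.8621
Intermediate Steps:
(80*(-51))/((-4*174)) = -4080/(-696) = -4080*(-1/696) = 170/29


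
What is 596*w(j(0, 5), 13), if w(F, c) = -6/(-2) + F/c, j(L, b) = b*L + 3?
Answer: 25032/13 ≈ 1925.5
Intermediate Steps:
j(L, b) = 3 + L*b (j(L, b) = L*b + 3 = 3 + L*b)
w(F, c) = 3 + F/c (w(F, c) = -6*(-½) + F/c = 3 + F/c)
596*w(j(0, 5), 13) = 596*(3 + (3 + 0*5)/13) = 596*(3 + (3 + 0)*(1/13)) = 596*(3 + 3*(1/13)) = 596*(3 + 3/13) = 596*(42/13) = 25032/13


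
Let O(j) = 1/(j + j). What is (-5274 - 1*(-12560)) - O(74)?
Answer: 1078327/148 ≈ 7286.0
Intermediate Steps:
O(j) = 1/(2*j)
(-5274 - 1*(-12560)) - O(74) = (-5274 - 1*(-12560)) - 1/(2*74) = (-5274 + 12560) - 1/(2*74) = 7286 - 1*1/148 = 7286 - 1/148 = 1078327/148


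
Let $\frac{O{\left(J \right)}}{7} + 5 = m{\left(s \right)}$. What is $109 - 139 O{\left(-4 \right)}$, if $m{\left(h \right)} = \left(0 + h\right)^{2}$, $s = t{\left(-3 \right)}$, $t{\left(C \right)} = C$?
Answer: $-3783$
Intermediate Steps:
$s = -3$
$m{\left(h \right)} = h^{2}$
$O{\left(J \right)} = 28$ ($O{\left(J \right)} = -35 + 7 \left(-3\right)^{2} = -35 + 7 \cdot 9 = -35 + 63 = 28$)
$109 - 139 O{\left(-4 \right)} = 109 - 3892 = -3783$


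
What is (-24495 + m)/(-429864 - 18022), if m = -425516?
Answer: 450011/447886 ≈ 1.0047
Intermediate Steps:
(-24495 + m)/(-429864 - 18022) = (-24495 - 425516)/(-429864 - 18022) = -450011/(-447886) = -450011*(-1/447886) = 450011/447886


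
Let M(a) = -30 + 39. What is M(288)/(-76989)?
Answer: -3/25663 ≈ -0.00011690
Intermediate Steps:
M(a) = 9
M(288)/(-76989) = 9/(-76989) = 9*(-1/76989) = -3/25663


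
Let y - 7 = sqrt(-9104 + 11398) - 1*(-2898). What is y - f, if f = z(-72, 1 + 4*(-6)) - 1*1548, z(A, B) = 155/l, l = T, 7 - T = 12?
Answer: 4484 + sqrt(2294) ≈ 4531.9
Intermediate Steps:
T = -5 (T = 7 - 1*12 = 7 - 12 = -5)
l = -5
z(A, B) = -31 (z(A, B) = 155/(-5) = 155*(-1/5) = -31)
f = -1579 (f = -31 - 1*1548 = -31 - 1548 = -1579)
y = 2905 + sqrt(2294) (y = 7 + (sqrt(-9104 + 11398) - 1*(-2898)) = 7 + (sqrt(2294) + 2898) = 7 + (2898 + sqrt(2294)) = 2905 + sqrt(2294) ≈ 2952.9)
y - f = (2905 + sqrt(2294)) - 1*(-1579) = (2905 + sqrt(2294)) + 1579 = 4484 + sqrt(2294)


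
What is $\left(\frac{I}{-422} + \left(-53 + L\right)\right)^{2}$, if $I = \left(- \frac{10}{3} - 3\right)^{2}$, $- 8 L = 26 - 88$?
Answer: $\frac{118639602481}{57699216} \approx 2056.2$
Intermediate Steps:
$L = \frac{31}{4}$ ($L = - \frac{26 - 88}{8} = \left(- \frac{1}{8}\right) \left(-62\right) = \frac{31}{4} \approx 7.75$)
$I = \frac{361}{9}$ ($I = \left(\left(-10\right) \frac{1}{3} - 3\right)^{2} = \left(- \frac{10}{3} - 3\right)^{2} = \left(- \frac{19}{3}\right)^{2} = \frac{361}{9} \approx 40.111$)
$\left(\frac{I}{-422} + \left(-53 + L\right)\right)^{2} = \left(\frac{361}{9 \left(-422\right)} + \left(-53 + \frac{31}{4}\right)\right)^{2} = \left(\frac{361}{9} \left(- \frac{1}{422}\right) - \frac{181}{4}\right)^{2} = \left(- \frac{361}{3798} - \frac{181}{4}\right)^{2} = \left(- \frac{344441}{7596}\right)^{2} = \frac{118639602481}{57699216}$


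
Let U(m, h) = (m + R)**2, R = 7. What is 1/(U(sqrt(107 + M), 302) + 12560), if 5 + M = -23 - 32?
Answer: 452/5720183 - sqrt(47)/11440366 ≈ 7.8419e-5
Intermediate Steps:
M = -60 (M = -5 + (-23 - 32) = -5 - 55 = -60)
U(m, h) = (7 + m)**2 (U(m, h) = (m + 7)**2 = (7 + m)**2)
1/(U(sqrt(107 + M), 302) + 12560) = 1/((7 + sqrt(107 - 60))**2 + 12560) = 1/((7 + sqrt(47))**2 + 12560) = 1/(12560 + (7 + sqrt(47))**2)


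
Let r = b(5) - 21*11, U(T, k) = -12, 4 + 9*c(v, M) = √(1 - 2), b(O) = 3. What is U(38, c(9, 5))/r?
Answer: 1/19 ≈ 0.052632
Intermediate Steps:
c(v, M) = -4/9 + I/9 (c(v, M) = -4/9 + √(1 - 2)/9 = -4/9 + √(-1)/9 = -4/9 + I/9)
r = -228 (r = 3 - 21*11 = 3 - 231 = -228)
U(38, c(9, 5))/r = -12/(-228) = -12*(-1/228) = 1/19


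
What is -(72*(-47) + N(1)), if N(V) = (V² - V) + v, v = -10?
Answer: 3394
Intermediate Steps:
N(V) = -10 + V² - V (N(V) = (V² - V) - 10 = -10 + V² - V)
-(72*(-47) + N(1)) = -(72*(-47) + (-10 + 1² - 1*1)) = -(-3384 + (-10 + 1 - 1)) = -(-3384 - 10) = -1*(-3394) = 3394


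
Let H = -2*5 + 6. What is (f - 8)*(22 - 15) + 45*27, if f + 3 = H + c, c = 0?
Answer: 1110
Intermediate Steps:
H = -4 (H = -10 + 6 = -4)
f = -7 (f = -3 + (-4 + 0) = -3 - 4 = -7)
(f - 8)*(22 - 15) + 45*27 = (-7 - 8)*(22 - 15) + 45*27 = -15*7 + 1215 = -105 + 1215 = 1110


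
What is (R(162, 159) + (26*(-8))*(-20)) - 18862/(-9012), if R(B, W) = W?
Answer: 19470845/4506 ≈ 4321.1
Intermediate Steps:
(R(162, 159) + (26*(-8))*(-20)) - 18862/(-9012) = (159 + (26*(-8))*(-20)) - 18862/(-9012) = (159 - 208*(-20)) - 18862*(-1/9012) = (159 + 4160) + 9431/4506 = 4319 + 9431/4506 = 19470845/4506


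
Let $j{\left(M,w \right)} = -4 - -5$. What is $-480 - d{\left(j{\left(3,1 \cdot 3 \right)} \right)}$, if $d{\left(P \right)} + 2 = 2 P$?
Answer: $-480$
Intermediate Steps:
$j{\left(M,w \right)} = 1$ ($j{\left(M,w \right)} = -4 + 5 = 1$)
$d{\left(P \right)} = -2 + 2 P$
$-480 - d{\left(j{\left(3,1 \cdot 3 \right)} \right)} = -480 - \left(-2 + 2 \cdot 1\right) = -480 - \left(-2 + 2\right) = -480 - 0 = -480 + 0 = -480$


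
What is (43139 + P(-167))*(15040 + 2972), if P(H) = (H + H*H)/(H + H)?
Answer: 775524672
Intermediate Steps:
P(H) = (H + H**2)/(2*H) (P(H) = (H + H**2)/((2*H)) = (H + H**2)*(1/(2*H)) = (H + H**2)/(2*H))
(43139 + P(-167))*(15040 + 2972) = (43139 + (1/2 + (1/2)*(-167)))*(15040 + 2972) = (43139 + (1/2 - 167/2))*18012 = (43139 - 83)*18012 = 43056*18012 = 775524672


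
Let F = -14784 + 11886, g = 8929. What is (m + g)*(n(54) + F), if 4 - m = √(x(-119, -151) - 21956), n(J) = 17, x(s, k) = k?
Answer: -25735973 + 2881*I*√22107 ≈ -2.5736e+7 + 4.2836e+5*I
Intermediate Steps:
F = -2898
m = 4 - I*√22107 (m = 4 - √(-151 - 21956) = 4 - √(-22107) = 4 - I*√22107 ≈ 4.0 - 148.68*I)
(m + g)*(n(54) + F) = ((4 - I*√22107) + 8929)*(17 - 2898) = (8933 - I*√22107)*(-2881) = -25735973 + 2881*I*√22107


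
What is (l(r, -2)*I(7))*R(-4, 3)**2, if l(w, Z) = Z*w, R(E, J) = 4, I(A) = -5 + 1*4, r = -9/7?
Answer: -288/7 ≈ -41.143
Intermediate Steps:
r = -9/7 (r = -9*1/7 = -9/7 ≈ -1.2857)
I(A) = -1 (I(A) = -5 + 4 = -1)
(l(r, -2)*I(7))*R(-4, 3)**2 = (-2*(-9/7)*(-1))*4**2 = ((18/7)*(-1))*16 = -18/7*16 = -288/7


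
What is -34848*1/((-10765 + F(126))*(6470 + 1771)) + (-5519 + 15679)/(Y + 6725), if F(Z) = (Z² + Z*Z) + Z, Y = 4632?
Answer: 14368823728/16065282847 ≈ 0.89440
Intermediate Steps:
F(Z) = Z + 2*Z² (F(Z) = (Z² + Z²) + Z = 2*Z² + Z = Z + 2*Z²)
-34848*1/((-10765 + F(126))*(6470 + 1771)) + (-5519 + 15679)/(Y + 6725) = -34848*1/((-10765 + 126*(1 + 2*126))*(6470 + 1771)) + (-5519 + 15679)/(4632 + 6725) = -34848*1/(8241*(-10765 + 126*(1 + 252))) + 10160/11357 = -34848*1/(8241*(-10765 + 126*253)) + 10160*(1/11357) = -34848*1/(8241*(-10765 + 31878)) + 10160/11357 = -34848/(21113*8241) + 10160/11357 = -34848/173992233 + 10160/11357 = -34848*1/173992233 + 10160/11357 = -11616/57997411 + 10160/11357 = 14368823728/16065282847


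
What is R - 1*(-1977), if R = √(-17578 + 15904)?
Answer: 1977 + 3*I*√186 ≈ 1977.0 + 40.915*I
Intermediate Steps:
R = 3*I*√186 (R = √(-1674) = 3*I*√186 ≈ 40.915*I)
R - 1*(-1977) = 3*I*√186 - 1*(-1977) = 3*I*√186 + 1977 = 1977 + 3*I*√186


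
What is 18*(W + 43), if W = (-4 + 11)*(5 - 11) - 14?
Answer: -234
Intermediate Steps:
W = -56 (W = 7*(-6) - 14 = -42 - 14 = -56)
18*(W + 43) = 18*(-56 + 43) = 18*(-13) = -234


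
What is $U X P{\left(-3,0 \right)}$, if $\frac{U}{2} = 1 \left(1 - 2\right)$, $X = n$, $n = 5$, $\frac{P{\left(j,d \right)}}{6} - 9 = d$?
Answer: $-540$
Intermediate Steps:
$P{\left(j,d \right)} = 54 + 6 d$
$X = 5$
$U = -2$ ($U = 2 \cdot 1 \left(1 - 2\right) = 2 \cdot 1 \left(-1\right) = 2 \left(-1\right) = -2$)
$U X P{\left(-3,0 \right)} = \left(-2\right) 5 \left(54 + 6 \cdot 0\right) = - 10 \left(54 + 0\right) = \left(-10\right) 54 = -540$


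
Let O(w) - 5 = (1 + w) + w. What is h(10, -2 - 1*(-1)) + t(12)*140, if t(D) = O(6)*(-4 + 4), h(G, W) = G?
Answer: 10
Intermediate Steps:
O(w) = 6 + 2*w (O(w) = 5 + ((1 + w) + w) = 5 + (1 + 2*w) = 6 + 2*w)
t(D) = 0 (t(D) = (6 + 2*6)*(-4 + 4) = (6 + 12)*0 = 18*0 = 0)
h(10, -2 - 1*(-1)) + t(12)*140 = 10 + 0*140 = 10 + 0 = 10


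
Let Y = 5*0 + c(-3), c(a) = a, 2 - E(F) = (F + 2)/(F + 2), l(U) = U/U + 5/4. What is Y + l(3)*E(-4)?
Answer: -¾ ≈ -0.75000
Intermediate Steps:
l(U) = 9/4 (l(U) = 1 + 5*(¼) = 1 + 5/4 = 9/4)
E(F) = 1 (E(F) = 2 - (F + 2)/(F + 2) = 2 - (2 + F)/(2 + F) = 2 - 1*1 = 2 - 1 = 1)
Y = -3 (Y = 5*0 - 3 = 0 - 3 = -3)
Y + l(3)*E(-4) = -3 + (9/4)*1 = -3 + 9/4 = -¾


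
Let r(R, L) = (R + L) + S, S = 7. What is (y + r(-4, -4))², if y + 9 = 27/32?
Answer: 85849/1024 ≈ 83.837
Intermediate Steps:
r(R, L) = 7 + L + R (r(R, L) = (R + L) + 7 = (L + R) + 7 = 7 + L + R)
y = -261/32 (y = -9 + 27/32 = -261/32 ≈ -8.1563)
(y + r(-4, -4))² = (-261/32 + (7 - 4 - 4))² = (-261/32 - 1)² = (-293/32)² = 85849/1024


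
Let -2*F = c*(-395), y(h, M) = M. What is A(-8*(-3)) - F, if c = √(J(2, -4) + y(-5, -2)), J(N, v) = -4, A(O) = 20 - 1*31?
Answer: -11 - 395*I*√6/2 ≈ -11.0 - 483.77*I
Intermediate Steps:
A(O) = -11 (A(O) = 20 - 31 = -11)
c = I*√6 (c = √(-4 - 2) = √(-6) = I*√6 ≈ 2.4495*I)
F = 395*I*√6/2 (F = -I*√6*(-395)/2 = -(-395)*I*√6/2 = 395*I*√6/2 ≈ 483.77*I)
A(-8*(-3)) - F = -11 - 395*I*√6/2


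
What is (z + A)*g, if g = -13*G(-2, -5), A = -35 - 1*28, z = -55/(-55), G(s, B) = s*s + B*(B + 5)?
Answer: 3224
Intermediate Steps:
G(s, B) = s**2 + B*(5 + B)
z = 1 (z = -55*(-1/55) = 1)
A = -63 (A = -35 - 28 = -63)
g = -52 (g = -13*((-5)**2 + (-2)**2 + 5*(-5)) = -13*(25 + 4 - 25) = -13*4 = -52)
(z + A)*g = (1 - 63)*(-52) = -62*(-52) = 3224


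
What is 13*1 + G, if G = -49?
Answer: -36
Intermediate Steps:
13*1 + G = 13*1 - 49 = 13 - 49 = -36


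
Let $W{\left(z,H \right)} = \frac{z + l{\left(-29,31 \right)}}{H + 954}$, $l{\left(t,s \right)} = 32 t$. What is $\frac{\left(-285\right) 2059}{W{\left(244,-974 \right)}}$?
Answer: $- \frac{51475}{3} \approx -17158.0$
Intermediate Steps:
$W{\left(z,H \right)} = \frac{-928 + z}{954 + H}$ ($W{\left(z,H \right)} = \frac{z + 32 \left(-29\right)}{H + 954} = \frac{z - 928}{954 + H} = \frac{-928 + z}{954 + H}$)
$\frac{\left(-285\right) 2059}{W{\left(244,-974 \right)}} = \frac{\left(-285\right) 2059}{\frac{1}{954 - 974} \left(-928 + 244\right)} = - \frac{586815}{\frac{1}{-20} \left(-684\right)} = - \frac{586815}{\left(- \frac{1}{20}\right) \left(-684\right)} = - \frac{586815}{\frac{171}{5}} = \left(-586815\right) \frac{5}{171} = - \frac{51475}{3}$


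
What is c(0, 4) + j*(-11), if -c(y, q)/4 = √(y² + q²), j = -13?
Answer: 127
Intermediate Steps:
c(y, q) = -4*√(q² + y²) (c(y, q) = -4*√(y² + q²) = -4*√(q² + y²))
c(0, 4) + j*(-11) = -4*√(4² + 0²) - 13*(-11) = -4*√(16 + 0) + 143 = -4*√16 + 143 = -4*4 + 143 = -16 + 143 = 127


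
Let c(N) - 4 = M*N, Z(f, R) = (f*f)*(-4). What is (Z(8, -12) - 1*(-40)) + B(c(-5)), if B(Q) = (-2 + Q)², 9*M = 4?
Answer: -17492/81 ≈ -215.95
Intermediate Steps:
M = 4/9 (M = (⅑)*4 = 4/9 ≈ 0.44444)
Z(f, R) = -4*f² (Z(f, R) = f²*(-4) = -4*f²)
c(N) = 4 + 4*N/9
(Z(8, -12) - 1*(-40)) + B(c(-5)) = (-4*8² - 1*(-40)) + (-2 + (4 + (4/9)*(-5)))² = (-4*64 + 40) + (-2 + (4 - 20/9))² = (-256 + 40) + (-2 + 16/9)² = -216 + (-2/9)² = -216 + 4/81 = -17492/81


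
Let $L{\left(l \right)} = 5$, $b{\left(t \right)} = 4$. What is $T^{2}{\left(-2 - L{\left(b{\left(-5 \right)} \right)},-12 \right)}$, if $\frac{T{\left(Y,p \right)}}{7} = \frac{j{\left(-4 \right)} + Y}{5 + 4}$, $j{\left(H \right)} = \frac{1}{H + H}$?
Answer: $\frac{17689}{576} \approx 30.71$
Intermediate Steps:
$j{\left(H \right)} = \frac{1}{2 H}$
$T{\left(Y,p \right)} = - \frac{7}{72} + \frac{7 Y}{9}$ ($T{\left(Y,p \right)} = 7 \frac{\frac{1}{2 \left(-4\right)} + Y}{5 + 4} = 7 \frac{\frac{1}{2} \left(- \frac{1}{4}\right) + Y}{9} = 7 \left(- \frac{1}{8} + Y\right) \frac{1}{9} = 7 \left(- \frac{1}{72} + \frac{Y}{9}\right) = - \frac{7}{72} + \frac{7 Y}{9}$)
$T^{2}{\left(-2 - L{\left(b{\left(-5 \right)} \right)},-12 \right)} = \left(- \frac{7}{72} + \frac{7 \left(-2 - 5\right)}{9}\right)^{2} = \left(- \frac{7}{72} + \frac{7}{9} \left(-7\right)\right)^{2} = \left(- \frac{7}{72} - \frac{49}{9}\right)^{2} = \left(- \frac{133}{24}\right)^{2} = \frac{17689}{576}$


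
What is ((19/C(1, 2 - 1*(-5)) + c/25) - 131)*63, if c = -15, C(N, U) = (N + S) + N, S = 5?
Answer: -40599/5 ≈ -8119.8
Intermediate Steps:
C(N, U) = 5 + 2*N (C(N, U) = (N + 5) + N = (5 + N) + N = 5 + 2*N)
((19/C(1, 2 - 1*(-5)) + c/25) - 131)*63 = ((19/(5 + 2*1) - 15/25) - 131)*63 = ((19/(5 + 2) - 15*1/25) - 131)*63 = ((19/7 - ⅗) - 131)*63 = (74/35 - 131)*63 = -4511/35*63 = -40599/5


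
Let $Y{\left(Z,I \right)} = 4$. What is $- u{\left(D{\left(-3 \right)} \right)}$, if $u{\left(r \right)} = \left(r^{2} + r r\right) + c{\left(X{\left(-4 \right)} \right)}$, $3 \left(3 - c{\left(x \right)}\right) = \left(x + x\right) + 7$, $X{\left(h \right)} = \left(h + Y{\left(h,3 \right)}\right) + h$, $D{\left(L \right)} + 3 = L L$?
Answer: $- \frac{226}{3} \approx -75.333$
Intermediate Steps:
$D{\left(L \right)} = -3 + L^{2}$ ($D{\left(L \right)} = -3 + L L = -3 + L^{2}$)
$X{\left(h \right)} = 4 + 2 h$ ($X{\left(h \right)} = \left(h + 4\right) + h = \left(4 + h\right) + h = 4 + 2 h$)
$c{\left(x \right)} = \frac{2}{3} - \frac{2 x}{3}$ ($c{\left(x \right)} = 3 - \frac{\left(x + x\right) + 7}{3} = 3 - \frac{2 x + 7}{3} = 3 - \frac{7 + 2 x}{3} = 3 - \left(\frac{7}{3} + \frac{2 x}{3}\right) = \frac{2}{3} - \frac{2 x}{3}$)
$u{\left(r \right)} = \frac{10}{3} + 2 r^{2}$ ($u{\left(r \right)} = \left(r^{2} + r r\right) - \left(- \frac{2}{3} + \frac{2 \left(4 + 2 \left(-4\right)\right)}{3}\right) = \left(r^{2} + r^{2}\right) - \left(- \frac{2}{3} + \frac{2 \left(4 - 8\right)}{3}\right) = 2 r^{2} + \left(\frac{2}{3} - - \frac{8}{3}\right) = 2 r^{2} + \left(\frac{2}{3} + \frac{8}{3}\right) = 2 r^{2} + \frac{10}{3} = \frac{10}{3} + 2 r^{2}$)
$- u{\left(D{\left(-3 \right)} \right)} = - (\frac{10}{3} + 2 \left(-3 + \left(-3\right)^{2}\right)^{2}) = - (\frac{10}{3} + 2 \left(-3 + 9\right)^{2}) = - (\frac{10}{3} + 2 \cdot 6^{2}) = - (\frac{10}{3} + 2 \cdot 36) = - (\frac{10}{3} + 72) = \left(-1\right) \frac{226}{3} = - \frac{226}{3}$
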